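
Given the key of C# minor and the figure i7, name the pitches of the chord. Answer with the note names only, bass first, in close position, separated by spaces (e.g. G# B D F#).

The numeral's case and figure indicate a minor seventh chord. In C# minor its root, scale degree 1, is C#.
That chord is spelled C#-E-G#-B.

C# E G# B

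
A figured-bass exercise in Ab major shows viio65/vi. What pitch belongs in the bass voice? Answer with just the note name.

The applied chord viio65/vi is rooted on E: E-G-Bb-Db.
The figure 65 means first inversion — the third is in the bass.

G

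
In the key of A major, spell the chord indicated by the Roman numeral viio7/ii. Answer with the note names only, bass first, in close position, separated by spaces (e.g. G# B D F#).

viio7/ii is a secondary leading-tone chord. The target ii is B in A major; the applied chord is rooted a semitone below, on A#.
Building a fully diminished seventh chord on A# gives A#-C#-E-G.

A# C# E G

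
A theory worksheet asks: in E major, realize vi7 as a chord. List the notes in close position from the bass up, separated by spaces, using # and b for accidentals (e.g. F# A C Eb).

C# E G# B

The numeral's case and figure indicate a minor seventh chord. In E major its root, the sixth degree, is C#.
Stacking thirds from C# gives C#-E-G#-B.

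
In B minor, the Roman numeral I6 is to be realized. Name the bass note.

D#

I in B minor has root B; the chord is B-D#-F#.
The figure 6 means first inversion — the third is in the bass.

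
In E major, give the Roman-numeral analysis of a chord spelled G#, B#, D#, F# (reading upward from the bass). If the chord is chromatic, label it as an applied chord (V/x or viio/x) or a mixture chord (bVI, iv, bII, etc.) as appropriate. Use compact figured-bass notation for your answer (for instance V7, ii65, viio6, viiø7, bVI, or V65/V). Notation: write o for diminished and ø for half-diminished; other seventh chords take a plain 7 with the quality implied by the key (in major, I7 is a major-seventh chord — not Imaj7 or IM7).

V7/vi

The pitches G#-B#-D#-F# form a dominant seventh chord rooted on G#.
G# is not a diatonic chord root with this quality in E major, but it lies a perfect fifth above C# (vi), so the chord functions as an applied dominant of vi.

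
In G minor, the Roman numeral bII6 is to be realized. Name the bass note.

C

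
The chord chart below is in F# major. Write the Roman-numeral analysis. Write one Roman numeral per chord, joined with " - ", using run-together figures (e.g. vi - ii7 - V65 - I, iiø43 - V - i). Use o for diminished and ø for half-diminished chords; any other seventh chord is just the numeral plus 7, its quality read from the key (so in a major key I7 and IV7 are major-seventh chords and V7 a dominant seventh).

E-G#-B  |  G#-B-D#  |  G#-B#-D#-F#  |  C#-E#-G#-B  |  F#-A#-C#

bVII - ii - V7/V - V7 - I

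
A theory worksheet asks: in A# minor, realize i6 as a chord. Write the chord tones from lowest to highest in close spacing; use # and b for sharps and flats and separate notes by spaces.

In A# minor, the tonic is A#, and the diatonic chord built there is a minor triad.
That chord is spelled A#-C#-E#.
The figured bass 6 indicates first inversion, placing the third (C#) in the bass: C#-E#-A#.

C# E# A#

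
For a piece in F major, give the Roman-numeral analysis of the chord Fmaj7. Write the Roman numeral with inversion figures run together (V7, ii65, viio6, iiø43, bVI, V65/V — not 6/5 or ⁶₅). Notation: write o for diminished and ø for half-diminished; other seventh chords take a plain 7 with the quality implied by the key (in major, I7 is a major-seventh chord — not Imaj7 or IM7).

Stacked in thirds the chord is F-A-C-E: a major seventh chord on F.
In F major, F is the tonic; the diatonic major seventh chord there is I7.

I7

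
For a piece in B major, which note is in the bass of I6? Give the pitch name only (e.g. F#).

I in B major has root B; the chord is B-D#-F#.
The figure 6 means first inversion — the third is in the bass.

D#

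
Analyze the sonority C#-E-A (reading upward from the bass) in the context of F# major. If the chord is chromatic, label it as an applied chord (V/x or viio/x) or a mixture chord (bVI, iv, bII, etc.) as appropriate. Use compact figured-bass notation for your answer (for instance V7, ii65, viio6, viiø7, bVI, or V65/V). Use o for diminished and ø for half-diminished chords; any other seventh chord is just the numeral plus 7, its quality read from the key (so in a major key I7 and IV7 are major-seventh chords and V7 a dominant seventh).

bIII6

Stacked in thirds the chord is A-C#-E: a major triad on A.
A is the lowered third degree of F# major (diatonic 3 would be A#). This is a major triad on the lowered third degree, borrowed from the parallel minor.
With C# in the bass the chord is in first inversion, so the figured bass is 6.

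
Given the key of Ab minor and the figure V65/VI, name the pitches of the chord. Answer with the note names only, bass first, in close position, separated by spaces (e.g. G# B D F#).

Eb Gb Bbb Cb

The slash means an applied dominant: we want the dominant of VI. In Ab minor, VI is Fb major, and its dominant is built on Cb.
Building a dominant seventh chord on Cb gives Cb-Eb-Gb-Bbb.
The figured bass 65 indicates first inversion, placing the third (Eb) in the bass: Eb-Gb-Bbb-Cb.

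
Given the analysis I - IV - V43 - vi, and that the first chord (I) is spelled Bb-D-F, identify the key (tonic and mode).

Bb major

The anchor chord is a major triad on Bb, labeled I.
If Bb is scale degree 1 and the mode makes that degree carry a major triad, the tonic is Bb and the mode is major.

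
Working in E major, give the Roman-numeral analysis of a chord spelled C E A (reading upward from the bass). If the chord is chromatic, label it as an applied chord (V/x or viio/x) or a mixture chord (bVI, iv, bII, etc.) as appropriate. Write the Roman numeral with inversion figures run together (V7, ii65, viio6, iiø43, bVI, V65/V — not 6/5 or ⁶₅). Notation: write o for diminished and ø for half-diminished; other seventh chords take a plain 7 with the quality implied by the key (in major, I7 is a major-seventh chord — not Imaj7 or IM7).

The pitches A-C-E form a minor triad rooted on A.
A is the fourth degree of E major. This is the minor subdominant, borrowed from the parallel minor.
With C in the bass the chord is in first inversion, so the figured bass is 6.

iv6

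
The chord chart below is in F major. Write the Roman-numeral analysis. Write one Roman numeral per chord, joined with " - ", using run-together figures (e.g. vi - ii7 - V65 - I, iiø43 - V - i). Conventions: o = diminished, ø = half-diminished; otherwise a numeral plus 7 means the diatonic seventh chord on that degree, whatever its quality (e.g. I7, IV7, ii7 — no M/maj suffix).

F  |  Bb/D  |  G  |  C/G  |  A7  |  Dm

I - IV6 - V/V - V64 - V7/vi - vi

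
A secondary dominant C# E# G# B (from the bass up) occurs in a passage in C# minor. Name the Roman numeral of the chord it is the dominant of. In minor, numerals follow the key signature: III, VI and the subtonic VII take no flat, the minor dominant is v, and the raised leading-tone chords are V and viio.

The chord is a dominant seventh chord on C#.
A dominant resolves down a perfect fifth: C# → F#. In C# minor, F# is scale degree 4, i.e. iv.

iv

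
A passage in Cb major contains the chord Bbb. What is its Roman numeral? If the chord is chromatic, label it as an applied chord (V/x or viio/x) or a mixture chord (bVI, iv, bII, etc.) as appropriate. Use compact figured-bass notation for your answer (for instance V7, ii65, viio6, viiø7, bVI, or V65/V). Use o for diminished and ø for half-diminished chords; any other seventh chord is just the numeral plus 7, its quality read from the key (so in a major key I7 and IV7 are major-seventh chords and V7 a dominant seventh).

Stacked in thirds the chord is Bbb-Db-Fb: a major triad on Bbb.
Bbb is the lowered seventh degree of Cb major (diatonic 7 would be Bb). This is a major triad on the lowered seventh degree (the subtonic), borrowed from the parallel minor.

bVII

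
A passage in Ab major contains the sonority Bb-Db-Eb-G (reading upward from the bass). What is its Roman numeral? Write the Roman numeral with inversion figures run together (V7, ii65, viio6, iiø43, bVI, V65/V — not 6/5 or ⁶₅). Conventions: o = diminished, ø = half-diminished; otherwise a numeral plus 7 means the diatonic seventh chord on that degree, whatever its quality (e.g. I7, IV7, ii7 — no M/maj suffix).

V43

Stacked in thirds the chord is Eb-G-Bb-Db: a dominant seventh chord on Eb.
Eb is scale degree 5 in Ab major, and a dominant seventh chord on that degree is written V7.
With Bb in the bass the chord is in second inversion, so the figured bass is 43.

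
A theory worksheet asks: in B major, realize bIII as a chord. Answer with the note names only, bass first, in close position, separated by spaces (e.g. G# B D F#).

Scale degree 3 in B major is D#; lowering it a half step gives D. bIII is a major triad on the lowered third degree, borrowed from the parallel minor.
So the chord is D-F#-A, a major triad.

D F# A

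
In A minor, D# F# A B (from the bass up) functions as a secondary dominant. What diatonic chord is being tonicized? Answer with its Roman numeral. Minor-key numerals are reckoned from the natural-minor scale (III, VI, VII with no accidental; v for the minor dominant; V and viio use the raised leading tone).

V

The chord is a dominant seventh chord on B.
A dominant resolves down a perfect fifth: B → E. In A minor, E is scale degree 5, i.e. V.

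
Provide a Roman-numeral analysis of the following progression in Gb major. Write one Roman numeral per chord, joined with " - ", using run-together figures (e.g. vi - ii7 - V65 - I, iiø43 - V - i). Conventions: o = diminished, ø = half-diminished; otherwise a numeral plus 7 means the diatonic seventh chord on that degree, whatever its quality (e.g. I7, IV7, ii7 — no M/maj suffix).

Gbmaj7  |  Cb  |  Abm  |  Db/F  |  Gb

Gbmaj7 has root Gb, degree 1 in Gb major, so I7.
Cb: root Cb is the subdominant; major triad there is IV.
Abm has root Ab, degree 2 in Gb major, so ii.
Db/F: root Db is the dominant; major triad there is V6.
Gb has root Gb, degree 1 in Gb major, so I.

I7 - IV - ii - V6 - I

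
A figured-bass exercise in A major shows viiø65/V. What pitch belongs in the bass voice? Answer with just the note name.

F#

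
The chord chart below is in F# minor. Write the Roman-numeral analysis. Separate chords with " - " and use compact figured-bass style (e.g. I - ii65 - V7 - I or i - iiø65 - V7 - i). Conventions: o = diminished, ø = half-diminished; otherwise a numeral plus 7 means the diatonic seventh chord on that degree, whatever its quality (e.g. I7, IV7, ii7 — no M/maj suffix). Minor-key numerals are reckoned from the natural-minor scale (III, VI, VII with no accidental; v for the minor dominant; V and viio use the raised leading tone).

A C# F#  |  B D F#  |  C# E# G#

i6 - iv - V

A-C#-F#: root F# is the tonic; minor triad there is i6.
B-D-F# has root B, degree 4 in F# minor, so iv.
C#-E#-G# has root C#, degree 5 in F# minor, so V.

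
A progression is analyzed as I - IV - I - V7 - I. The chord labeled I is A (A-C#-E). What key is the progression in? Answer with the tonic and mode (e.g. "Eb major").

A major

I is given as A-C#-E — a major triad with root A.
If A is scale degree 1 and the mode makes that degree carry a major triad, the tonic is A and the mode is major.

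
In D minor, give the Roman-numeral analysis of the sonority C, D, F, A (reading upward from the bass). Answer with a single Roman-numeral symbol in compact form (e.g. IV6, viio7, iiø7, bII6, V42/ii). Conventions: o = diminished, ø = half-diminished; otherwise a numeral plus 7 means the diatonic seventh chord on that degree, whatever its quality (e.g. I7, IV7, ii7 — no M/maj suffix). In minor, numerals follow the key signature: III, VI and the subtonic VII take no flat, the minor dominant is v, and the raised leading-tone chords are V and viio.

The pitches D-F-A-C form a minor seventh chord rooted on D.
D is scale degree 1 in D minor, and a minor seventh chord on that degree is written i7.
With C in the bass the chord is in third inversion, so the figured bass is 42.

i42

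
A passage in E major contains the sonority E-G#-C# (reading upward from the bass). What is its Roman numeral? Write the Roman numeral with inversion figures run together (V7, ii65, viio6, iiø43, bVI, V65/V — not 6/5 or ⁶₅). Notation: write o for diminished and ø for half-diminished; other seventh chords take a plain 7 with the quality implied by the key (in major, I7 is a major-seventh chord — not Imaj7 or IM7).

vi6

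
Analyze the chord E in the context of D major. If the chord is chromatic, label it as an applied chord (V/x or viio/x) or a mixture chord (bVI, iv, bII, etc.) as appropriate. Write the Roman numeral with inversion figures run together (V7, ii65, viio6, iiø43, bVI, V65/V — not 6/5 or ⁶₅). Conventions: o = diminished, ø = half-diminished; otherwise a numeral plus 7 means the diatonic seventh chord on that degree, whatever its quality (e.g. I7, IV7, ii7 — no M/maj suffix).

V/V

The pitches E-G#-B form a major triad rooted on E.
E is not a diatonic chord root with this quality in D major, but it lies a perfect fifth above A (V), so the chord functions as an applied dominant of V.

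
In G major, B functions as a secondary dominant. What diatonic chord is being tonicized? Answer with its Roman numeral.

vi

The chord is a major triad on B.
A dominant resolves down a perfect fifth: B → E. In G major, E is scale degree 6, i.e. vi.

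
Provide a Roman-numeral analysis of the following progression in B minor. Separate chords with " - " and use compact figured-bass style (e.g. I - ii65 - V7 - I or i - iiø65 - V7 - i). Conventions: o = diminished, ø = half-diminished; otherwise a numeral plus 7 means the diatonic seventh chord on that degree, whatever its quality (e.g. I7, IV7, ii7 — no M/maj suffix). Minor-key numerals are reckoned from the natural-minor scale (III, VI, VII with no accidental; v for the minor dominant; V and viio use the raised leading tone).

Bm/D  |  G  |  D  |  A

Bm/D: root B is the tonic; minor triad there is i6.
G: major triad on G = scale degree 6 → VI.
D has root D, degree 3 in B minor, so III.
A has root A, degree 7 in B minor, so VII.

i6 - VI - III - VII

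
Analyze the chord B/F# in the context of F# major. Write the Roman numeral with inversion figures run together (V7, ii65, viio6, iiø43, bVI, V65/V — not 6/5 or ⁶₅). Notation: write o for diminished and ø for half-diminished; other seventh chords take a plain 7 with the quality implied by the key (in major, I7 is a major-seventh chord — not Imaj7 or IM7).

Stacked in thirds the chord is B-D#-F#: a major triad on B.
In F# major, B is the subdominant; the diatonic major triad there is IV.
With F# in the bass the chord is in second inversion, so the figured bass is 64.

IV64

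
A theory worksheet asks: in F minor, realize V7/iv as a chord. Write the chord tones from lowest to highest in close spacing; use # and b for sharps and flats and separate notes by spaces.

F A C Eb

V7/iv is a secondary dominant — the dominant seventh of iv. iv in F minor is Bb, so the applied chord's root is F, a perfect fifth above.
Building a dominant seventh chord on F gives F-A-C-Eb.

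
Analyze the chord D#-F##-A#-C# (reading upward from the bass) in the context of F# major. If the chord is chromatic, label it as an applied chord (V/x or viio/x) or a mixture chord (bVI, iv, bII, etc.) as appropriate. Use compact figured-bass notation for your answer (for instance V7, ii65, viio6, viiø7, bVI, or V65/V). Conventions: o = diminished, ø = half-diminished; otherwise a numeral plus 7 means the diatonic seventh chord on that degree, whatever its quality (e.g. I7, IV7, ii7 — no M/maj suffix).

V7/ii

Stacked in thirds the chord is D#-F##-A#-C#: a dominant seventh chord on D#.
D# is not a diatonic chord root with this quality in F# major, but it lies a perfect fifth above G# (ii), so the chord functions as an applied dominant of ii.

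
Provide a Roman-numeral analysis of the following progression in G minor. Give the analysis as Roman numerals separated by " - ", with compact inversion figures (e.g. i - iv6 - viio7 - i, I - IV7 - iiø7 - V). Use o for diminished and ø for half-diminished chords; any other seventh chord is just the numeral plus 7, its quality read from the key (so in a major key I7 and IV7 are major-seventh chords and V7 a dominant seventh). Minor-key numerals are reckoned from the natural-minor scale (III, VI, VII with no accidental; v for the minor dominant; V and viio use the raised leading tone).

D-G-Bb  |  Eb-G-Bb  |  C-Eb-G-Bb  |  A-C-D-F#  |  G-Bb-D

i64 - VI - iv7 - V43 - i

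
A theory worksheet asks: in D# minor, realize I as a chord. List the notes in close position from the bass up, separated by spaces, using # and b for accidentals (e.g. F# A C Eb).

D# F## A#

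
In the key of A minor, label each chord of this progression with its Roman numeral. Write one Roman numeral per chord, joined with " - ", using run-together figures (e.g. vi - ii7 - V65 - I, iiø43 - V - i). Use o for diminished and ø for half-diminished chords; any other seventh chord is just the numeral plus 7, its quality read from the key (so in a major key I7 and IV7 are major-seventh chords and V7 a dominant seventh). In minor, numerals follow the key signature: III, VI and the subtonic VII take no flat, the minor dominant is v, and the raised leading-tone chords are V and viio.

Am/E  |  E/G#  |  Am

i64 - V6 - i

Am/E: minor triad on A = scale degree 1 → i64.
E/G#: root E is the dominant; major triad there is V6.
Am: root A is the tonic; minor triad there is i.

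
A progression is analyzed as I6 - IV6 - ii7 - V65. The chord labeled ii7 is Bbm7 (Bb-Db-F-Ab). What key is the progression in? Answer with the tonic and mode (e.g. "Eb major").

Ab major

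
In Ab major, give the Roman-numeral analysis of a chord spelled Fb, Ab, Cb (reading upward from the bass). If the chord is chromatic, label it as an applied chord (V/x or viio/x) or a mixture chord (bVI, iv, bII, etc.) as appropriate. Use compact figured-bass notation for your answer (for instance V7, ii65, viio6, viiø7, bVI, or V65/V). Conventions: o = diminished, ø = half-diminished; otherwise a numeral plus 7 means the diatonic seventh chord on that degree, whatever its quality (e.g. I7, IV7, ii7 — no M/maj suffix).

bVI

The pitches Fb-Ab-Cb form a major triad rooted on Fb.
Fb is the lowered sixth degree of Ab major (diatonic 6 would be F). This is a major triad on the lowered sixth degree, borrowed from the parallel minor.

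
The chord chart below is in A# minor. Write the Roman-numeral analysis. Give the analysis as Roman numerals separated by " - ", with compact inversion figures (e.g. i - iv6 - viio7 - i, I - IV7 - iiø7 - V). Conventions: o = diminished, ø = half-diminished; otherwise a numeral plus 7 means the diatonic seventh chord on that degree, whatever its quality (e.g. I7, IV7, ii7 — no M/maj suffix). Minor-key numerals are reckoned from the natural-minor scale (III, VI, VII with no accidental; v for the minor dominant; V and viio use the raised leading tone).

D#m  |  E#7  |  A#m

iv - V7 - i

D#m: root D# is the subdominant; minor triad there is iv.
E#7: root E# is the dominant; dominant seventh chord there is V7.
A#m: minor triad on A# = scale degree 1 → i.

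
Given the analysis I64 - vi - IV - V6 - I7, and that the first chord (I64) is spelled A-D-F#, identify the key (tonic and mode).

D major

I64 is given as A-D-F# — a major triad with root D.
If D is scale degree 1 and the mode makes that degree carry a major triad, the tonic is D and the mode is major.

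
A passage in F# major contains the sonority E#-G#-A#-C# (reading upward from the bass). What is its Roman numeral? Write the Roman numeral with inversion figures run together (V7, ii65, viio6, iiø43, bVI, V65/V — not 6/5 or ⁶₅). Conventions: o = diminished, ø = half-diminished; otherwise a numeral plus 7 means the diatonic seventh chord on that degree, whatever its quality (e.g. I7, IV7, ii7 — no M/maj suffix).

iii43

The pitches A#-C#-E#-G# form a minor seventh chord rooted on A#.
In F# major, A# is the mediant; the diatonic minor seventh chord there is iii7.
With E# in the bass the chord is in second inversion, so the figured bass is 43.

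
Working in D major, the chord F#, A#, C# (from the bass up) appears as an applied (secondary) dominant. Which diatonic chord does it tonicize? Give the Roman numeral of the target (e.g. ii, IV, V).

vi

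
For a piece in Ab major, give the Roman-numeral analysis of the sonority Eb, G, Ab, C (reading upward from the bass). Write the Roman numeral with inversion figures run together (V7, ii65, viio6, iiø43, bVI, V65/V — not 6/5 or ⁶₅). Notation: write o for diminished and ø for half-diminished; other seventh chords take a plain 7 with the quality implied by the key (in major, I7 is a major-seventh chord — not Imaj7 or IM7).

I43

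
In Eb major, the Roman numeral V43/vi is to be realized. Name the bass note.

The applied chord V43/vi is rooted on G: G-B-D-F.
The figure 43 means second inversion — the fifth is in the bass.

D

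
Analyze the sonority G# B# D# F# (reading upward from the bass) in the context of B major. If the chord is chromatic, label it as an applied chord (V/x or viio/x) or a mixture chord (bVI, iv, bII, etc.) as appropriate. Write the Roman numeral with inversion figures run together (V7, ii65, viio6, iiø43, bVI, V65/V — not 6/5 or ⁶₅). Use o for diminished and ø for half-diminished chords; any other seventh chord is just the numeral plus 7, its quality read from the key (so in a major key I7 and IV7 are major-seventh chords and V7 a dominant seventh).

V7/ii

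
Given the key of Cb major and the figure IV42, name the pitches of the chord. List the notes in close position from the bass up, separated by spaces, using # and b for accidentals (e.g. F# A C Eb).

Eb Fb Ab Cb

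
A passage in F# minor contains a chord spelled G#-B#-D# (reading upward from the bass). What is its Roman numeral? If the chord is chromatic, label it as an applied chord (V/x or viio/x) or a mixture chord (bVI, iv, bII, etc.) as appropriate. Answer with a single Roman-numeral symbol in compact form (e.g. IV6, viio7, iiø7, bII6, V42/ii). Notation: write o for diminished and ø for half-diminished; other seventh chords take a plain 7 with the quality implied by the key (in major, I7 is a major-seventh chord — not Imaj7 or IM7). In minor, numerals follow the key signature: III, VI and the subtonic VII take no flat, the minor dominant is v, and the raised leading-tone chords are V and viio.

The pitches G#-B#-D# form a major triad rooted on G#.
G# is not a diatonic chord root with this quality in F# minor, but it lies a perfect fifth above C# (V), so the chord functions as an applied dominant of V.

V/V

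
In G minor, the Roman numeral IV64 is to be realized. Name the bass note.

G

IV in G minor has root C; the chord is C-E-G.
The figure 64 means second inversion — the fifth is in the bass.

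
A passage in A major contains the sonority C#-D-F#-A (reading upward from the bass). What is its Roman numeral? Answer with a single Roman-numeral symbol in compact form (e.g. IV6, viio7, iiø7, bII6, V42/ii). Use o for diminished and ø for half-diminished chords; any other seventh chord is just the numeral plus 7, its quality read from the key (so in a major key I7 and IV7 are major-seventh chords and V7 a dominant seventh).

The pitches D-F#-A-C# form a major seventh chord rooted on D.
D is scale degree 4 in A major, and a major seventh chord on that degree is written IV7.
With C# in the bass the chord is in third inversion, so the figured bass is 42.

IV42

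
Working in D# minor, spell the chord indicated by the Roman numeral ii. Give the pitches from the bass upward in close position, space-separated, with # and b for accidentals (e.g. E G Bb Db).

E# G# B#

Scale degree 2 in D# minor is E#; here the chord built on it is altered to a minor triad. ii is the minor supertonic, borrowed from the parallel major (the Dorian ii).
So the chord is E#-G#-B#, a minor triad.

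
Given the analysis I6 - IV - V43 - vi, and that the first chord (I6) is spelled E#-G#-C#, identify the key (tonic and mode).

C# major

The anchor chord is a major triad on C#, labeled I6.
If C# is scale degree 1 and the mode makes that degree carry a major triad, the tonic is C# and the mode is major.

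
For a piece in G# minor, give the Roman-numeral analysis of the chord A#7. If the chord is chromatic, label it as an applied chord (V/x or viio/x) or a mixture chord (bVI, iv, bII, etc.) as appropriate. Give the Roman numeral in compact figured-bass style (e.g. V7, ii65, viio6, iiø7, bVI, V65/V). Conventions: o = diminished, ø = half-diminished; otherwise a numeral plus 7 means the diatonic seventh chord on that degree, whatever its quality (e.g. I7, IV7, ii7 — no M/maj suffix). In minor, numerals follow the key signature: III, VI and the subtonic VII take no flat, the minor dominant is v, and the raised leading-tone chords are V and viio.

The pitches A#-C##-E#-G# form a dominant seventh chord rooted on A#.
A# is not a diatonic chord root with this quality in G# minor, but it lies a perfect fifth above D# (V), so the chord functions as an applied dominant of V.

V7/V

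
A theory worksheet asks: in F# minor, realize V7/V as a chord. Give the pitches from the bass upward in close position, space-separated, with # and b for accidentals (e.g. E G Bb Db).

V7/V is a secondary dominant — the dominant seventh of V. V in F# minor is C#, so the applied chord's root is G#, a perfect fifth above.
Building a dominant seventh chord on G# gives G#-B#-D#-F#.

G# B# D# F#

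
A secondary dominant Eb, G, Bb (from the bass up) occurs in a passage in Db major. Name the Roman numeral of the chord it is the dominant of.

The chord is a major triad on Eb.
A dominant resolves down a perfect fifth: Eb → Ab. In Db major, Ab is scale degree 5, i.e. V.

V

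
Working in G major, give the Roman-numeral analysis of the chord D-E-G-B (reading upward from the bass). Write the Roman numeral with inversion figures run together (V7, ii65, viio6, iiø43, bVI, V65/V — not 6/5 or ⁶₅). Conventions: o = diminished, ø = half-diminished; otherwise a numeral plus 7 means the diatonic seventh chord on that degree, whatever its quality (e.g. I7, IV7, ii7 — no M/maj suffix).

Stacked in thirds the chord is E-G-B-D: a minor seventh chord on E.
In G major, E is the submediant; the diatonic minor seventh chord there is vi7.
With D in the bass the chord is in third inversion, so the figured bass is 42.

vi42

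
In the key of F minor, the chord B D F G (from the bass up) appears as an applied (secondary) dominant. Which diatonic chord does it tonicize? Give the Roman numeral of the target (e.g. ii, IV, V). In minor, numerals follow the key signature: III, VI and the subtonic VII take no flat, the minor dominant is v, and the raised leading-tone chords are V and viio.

The chord is a dominant seventh chord on G.
A dominant resolves down a perfect fifth: G → C. In F minor, C is scale degree 5, i.e. V.

V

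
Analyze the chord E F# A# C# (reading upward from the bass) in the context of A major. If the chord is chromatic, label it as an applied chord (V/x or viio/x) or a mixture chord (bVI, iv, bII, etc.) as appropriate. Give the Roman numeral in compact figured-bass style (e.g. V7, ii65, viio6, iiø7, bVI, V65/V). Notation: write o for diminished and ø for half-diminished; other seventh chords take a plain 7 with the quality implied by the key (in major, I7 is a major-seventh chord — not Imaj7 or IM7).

V42/ii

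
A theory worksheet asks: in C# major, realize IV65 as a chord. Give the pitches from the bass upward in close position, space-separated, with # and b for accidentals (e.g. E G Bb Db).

A# C# E# F#

In C# major, the subdominant is F#, and the diatonic chord built there is a major seventh chord.
That chord is spelled F#-A#-C#-E#.
The figured bass 65 indicates first inversion, placing the third (A#) in the bass: A#-C#-E#-F#.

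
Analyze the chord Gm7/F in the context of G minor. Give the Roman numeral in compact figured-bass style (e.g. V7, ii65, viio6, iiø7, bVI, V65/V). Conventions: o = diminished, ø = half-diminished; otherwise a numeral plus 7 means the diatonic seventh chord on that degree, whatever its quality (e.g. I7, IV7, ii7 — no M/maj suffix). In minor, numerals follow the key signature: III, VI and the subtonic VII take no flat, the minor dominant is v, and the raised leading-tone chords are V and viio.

i42

Stacked in thirds the chord is G-Bb-D-F: a minor seventh chord on G.
In G minor, G is the tonic; the diatonic minor seventh chord there is i7.
With F in the bass the chord is in third inversion, so the figured bass is 42.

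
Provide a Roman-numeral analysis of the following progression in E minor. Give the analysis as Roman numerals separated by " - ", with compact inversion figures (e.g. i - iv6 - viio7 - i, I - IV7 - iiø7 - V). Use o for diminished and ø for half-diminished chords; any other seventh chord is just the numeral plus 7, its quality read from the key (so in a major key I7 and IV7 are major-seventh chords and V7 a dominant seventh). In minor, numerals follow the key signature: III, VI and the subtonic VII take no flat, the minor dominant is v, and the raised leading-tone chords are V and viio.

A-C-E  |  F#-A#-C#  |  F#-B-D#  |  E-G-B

iv - V/V - V64 - i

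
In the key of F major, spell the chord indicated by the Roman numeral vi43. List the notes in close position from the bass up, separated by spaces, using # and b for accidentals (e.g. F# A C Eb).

The numeral's case and figure indicate a minor seventh chord. In F major its root, the sixth degree, is D.
Stacking thirds from D gives D-F-A-C.
The figured bass 43 indicates second inversion, placing the fifth (A) in the bass: A-C-D-F.

A C D F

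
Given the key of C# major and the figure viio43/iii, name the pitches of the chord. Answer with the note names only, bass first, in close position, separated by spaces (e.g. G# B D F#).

A# C# D## F##

viio43/iii is a secondary leading-tone chord. The target iii is E# in C# major; the applied chord is rooted a semitone below, on D##.
Building a fully diminished seventh chord on D## gives D##-F##-A#-C#.
With the 43 figure the chord is in second inversion; from the bass A# upward in close position it reads A#-C#-D##-F##.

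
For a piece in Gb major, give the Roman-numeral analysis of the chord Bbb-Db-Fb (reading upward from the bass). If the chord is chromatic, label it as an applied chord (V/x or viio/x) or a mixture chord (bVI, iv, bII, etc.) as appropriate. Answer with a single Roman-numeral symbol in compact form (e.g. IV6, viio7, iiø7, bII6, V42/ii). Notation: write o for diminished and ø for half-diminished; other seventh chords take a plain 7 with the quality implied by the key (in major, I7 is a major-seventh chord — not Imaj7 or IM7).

bIII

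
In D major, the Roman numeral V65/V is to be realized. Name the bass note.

The applied chord V65/V is rooted on E: E-G#-B-D.
The figure 65 means first inversion — the third is in the bass.

G#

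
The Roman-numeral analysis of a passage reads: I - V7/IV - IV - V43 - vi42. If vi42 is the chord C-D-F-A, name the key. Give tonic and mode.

F major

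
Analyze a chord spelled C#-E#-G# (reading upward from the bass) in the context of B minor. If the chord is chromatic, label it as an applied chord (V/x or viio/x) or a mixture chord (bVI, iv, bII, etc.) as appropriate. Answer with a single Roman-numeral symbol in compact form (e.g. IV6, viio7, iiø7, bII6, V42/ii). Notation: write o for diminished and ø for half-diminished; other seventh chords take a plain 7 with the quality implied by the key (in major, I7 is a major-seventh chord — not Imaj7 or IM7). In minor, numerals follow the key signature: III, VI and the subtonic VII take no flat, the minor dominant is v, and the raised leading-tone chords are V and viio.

V/V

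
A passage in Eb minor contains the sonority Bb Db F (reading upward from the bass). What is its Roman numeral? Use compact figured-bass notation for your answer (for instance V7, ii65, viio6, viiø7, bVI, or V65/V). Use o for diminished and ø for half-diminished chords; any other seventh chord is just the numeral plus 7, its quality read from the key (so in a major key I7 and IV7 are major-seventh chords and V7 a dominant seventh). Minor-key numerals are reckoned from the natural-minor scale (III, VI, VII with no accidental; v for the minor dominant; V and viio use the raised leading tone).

v

The pitches Bb-Db-F form a minor triad rooted on Bb.
In Eb minor, Bb is the dominant; the diatonic minor triad there is v.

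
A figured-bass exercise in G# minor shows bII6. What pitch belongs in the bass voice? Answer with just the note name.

C#

bII in G# minor has root A; the chord is A-C#-E.
The figure 6 means first inversion — the third is in the bass.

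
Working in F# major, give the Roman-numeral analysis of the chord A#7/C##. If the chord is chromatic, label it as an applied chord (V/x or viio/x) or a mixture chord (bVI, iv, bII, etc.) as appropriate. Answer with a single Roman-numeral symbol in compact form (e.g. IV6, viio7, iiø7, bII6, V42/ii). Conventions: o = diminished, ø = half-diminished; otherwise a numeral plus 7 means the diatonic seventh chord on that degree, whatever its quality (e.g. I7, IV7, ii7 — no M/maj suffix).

The pitches A#-C##-E#-G# form a dominant seventh chord rooted on A#.
A# is not a diatonic chord root with this quality in F# major, but it lies a perfect fifth above D# (vi), so the chord functions as an applied dominant of vi.
With C## in the bass the chord is in first inversion, so the figured bass is 65.

V65/vi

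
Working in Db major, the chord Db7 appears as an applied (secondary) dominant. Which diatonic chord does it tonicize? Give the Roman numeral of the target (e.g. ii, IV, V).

IV

The chord is a dominant seventh chord on Db.
A dominant resolves down a perfect fifth: Db → Gb. In Db major, Gb is scale degree 4, i.e. IV.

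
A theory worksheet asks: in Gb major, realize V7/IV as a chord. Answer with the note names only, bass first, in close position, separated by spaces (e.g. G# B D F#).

The slash means an applied dominant: we want the dominant of IV. In Gb major, IV is Cb major, and its dominant is built on Gb.
Building a dominant seventh chord on Gb gives Gb-Bb-Db-Fb.

Gb Bb Db Fb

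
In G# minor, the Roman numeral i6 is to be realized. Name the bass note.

B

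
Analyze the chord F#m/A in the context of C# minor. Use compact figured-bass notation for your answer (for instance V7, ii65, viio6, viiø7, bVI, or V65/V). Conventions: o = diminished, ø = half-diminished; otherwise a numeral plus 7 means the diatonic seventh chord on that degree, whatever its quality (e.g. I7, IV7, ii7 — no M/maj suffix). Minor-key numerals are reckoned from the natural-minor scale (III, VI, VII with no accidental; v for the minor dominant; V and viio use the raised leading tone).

iv6

The pitches F#-A-C# form a minor triad rooted on F#.
F# is scale degree 4 in C# minor, and a minor triad on that degree is written iv.
With A in the bass the chord is in first inversion, so the figured bass is 6.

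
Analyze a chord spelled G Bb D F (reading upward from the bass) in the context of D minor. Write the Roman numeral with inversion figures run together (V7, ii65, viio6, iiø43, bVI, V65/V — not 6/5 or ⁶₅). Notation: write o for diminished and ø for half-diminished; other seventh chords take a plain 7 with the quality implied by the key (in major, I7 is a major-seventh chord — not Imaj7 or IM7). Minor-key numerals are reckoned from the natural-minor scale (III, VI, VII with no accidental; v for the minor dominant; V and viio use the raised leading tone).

The pitches G-Bb-D-F form a minor seventh chord rooted on G.
In D minor, G is the subdominant; the diatonic minor seventh chord there is iv7.

iv7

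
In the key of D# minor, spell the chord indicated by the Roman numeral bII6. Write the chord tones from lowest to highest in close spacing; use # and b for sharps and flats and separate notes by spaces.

bII6 is the Neapolitan sixth — a major triad on the lowered second degree, here in its customary first inversion. In D# minor that root is E.
So the chord is E-G#-B, a major triad.
The figured bass 6 indicates first inversion, placing the third (G#) in the bass: G#-B-E.

G# B E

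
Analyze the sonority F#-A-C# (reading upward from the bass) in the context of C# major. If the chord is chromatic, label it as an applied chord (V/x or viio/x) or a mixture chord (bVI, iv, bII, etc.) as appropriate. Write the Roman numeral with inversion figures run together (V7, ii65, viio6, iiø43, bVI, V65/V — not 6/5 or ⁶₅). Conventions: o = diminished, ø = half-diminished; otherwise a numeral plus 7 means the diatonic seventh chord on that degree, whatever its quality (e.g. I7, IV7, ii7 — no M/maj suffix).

The pitches F#-A-C# form a minor triad rooted on F#.
F# is the fourth degree of C# major. This is the minor subdominant, borrowed from the parallel minor.

iv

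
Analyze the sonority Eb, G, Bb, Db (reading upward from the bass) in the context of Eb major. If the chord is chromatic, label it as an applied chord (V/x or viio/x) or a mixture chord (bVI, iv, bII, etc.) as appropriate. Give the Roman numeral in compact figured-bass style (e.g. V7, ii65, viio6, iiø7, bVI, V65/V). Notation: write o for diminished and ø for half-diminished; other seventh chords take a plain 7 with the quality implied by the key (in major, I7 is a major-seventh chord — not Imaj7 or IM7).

V7/IV

The pitches Eb-G-Bb-Db form a dominant seventh chord rooted on Eb.
Eb is not a diatonic chord root with this quality in Eb major, but it lies a perfect fifth above Ab (IV), so the chord functions as an applied dominant of IV.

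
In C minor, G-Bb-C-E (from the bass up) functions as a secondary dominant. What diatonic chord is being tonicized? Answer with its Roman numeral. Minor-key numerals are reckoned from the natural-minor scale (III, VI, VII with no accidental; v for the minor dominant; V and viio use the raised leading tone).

The chord is a dominant seventh chord on C.
A dominant resolves down a perfect fifth: C → F. In C minor, F is scale degree 4, i.e. iv.

iv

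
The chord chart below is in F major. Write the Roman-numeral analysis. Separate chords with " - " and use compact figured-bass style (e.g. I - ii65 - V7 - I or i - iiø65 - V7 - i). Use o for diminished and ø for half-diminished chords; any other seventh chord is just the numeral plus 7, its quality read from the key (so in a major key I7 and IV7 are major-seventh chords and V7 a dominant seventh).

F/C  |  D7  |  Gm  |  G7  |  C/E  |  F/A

F/C has root F, degree 1 in F major, so I64.
D7 is the secondary dominant of ii (dominant seventh chord on D): V7/ii.
Gm: root G is the supertonic; minor triad there is ii.
G7 is the secondary dominant of V (dominant seventh chord on G): V7/V.
C/E: root C is the dominant; major triad there is V6.
F/A: root F is the tonic; major triad there is I6.

I64 - V7/ii - ii - V7/V - V6 - I6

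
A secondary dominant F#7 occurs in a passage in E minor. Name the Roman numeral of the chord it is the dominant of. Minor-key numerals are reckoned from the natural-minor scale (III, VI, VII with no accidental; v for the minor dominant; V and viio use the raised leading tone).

V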